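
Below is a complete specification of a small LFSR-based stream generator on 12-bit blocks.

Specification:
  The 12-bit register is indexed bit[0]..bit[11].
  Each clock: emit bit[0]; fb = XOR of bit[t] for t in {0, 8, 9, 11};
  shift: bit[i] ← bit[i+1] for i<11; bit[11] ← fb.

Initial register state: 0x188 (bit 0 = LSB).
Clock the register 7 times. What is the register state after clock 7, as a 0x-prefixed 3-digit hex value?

reg_0 = 0x188
clock 1: out=0, reg = 0x8C4
clock 2: out=0, reg = 0xC62
clock 3: out=0, reg = 0xE31
clock 4: out=1, reg = 0xF18
clock 5: out=0, reg = 0xF8C
clock 6: out=0, reg = 0xFC6
clock 7: out=0, reg = 0xFE3

0xFE3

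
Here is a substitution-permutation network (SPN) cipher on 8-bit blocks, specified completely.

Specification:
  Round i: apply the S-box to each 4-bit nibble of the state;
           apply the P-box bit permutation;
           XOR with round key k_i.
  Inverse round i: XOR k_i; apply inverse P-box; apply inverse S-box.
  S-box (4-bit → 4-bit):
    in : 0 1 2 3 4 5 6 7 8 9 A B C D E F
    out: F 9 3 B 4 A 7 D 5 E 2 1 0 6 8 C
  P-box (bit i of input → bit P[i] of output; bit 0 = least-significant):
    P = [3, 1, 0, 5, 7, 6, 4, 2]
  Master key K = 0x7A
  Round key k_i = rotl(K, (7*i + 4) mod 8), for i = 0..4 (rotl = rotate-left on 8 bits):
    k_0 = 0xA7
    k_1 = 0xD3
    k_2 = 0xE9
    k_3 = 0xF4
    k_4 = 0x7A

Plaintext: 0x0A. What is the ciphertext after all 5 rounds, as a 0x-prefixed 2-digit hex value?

0xCD

s_0 = plaintext = 0x0A
s_1 = Round(s_0, k_0) = 0x71
s_2 = Round(s_1, k_1) = 0x6F
s_3 = Round(s_2, k_2) = 0x18
s_4 = Round(s_3, k_3) = 0x79
s_5 = Round(s_4, k_4) = 0xCD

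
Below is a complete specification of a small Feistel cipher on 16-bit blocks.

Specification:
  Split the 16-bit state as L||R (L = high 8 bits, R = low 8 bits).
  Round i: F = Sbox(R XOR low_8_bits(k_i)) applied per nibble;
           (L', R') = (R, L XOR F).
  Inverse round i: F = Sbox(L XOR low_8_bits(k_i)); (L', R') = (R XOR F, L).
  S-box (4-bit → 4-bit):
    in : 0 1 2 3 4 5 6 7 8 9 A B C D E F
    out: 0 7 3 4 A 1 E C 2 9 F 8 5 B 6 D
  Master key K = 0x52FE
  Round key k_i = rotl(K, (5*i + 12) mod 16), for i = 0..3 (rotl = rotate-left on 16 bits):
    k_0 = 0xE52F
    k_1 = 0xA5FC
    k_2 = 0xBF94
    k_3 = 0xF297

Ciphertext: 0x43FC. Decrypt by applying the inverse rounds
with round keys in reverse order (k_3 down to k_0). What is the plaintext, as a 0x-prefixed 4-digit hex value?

s_0 = ciphertext = 0x43FC
s_1 = InvRound(s_0, k_3) = 0x4643
s_2 = InvRound(s_1, k_2) = 0xF046
s_3 = InvRound(s_2, k_1) = 0x43F0
s_4 = InvRound(s_3, k_0) = 0x1543

0x1543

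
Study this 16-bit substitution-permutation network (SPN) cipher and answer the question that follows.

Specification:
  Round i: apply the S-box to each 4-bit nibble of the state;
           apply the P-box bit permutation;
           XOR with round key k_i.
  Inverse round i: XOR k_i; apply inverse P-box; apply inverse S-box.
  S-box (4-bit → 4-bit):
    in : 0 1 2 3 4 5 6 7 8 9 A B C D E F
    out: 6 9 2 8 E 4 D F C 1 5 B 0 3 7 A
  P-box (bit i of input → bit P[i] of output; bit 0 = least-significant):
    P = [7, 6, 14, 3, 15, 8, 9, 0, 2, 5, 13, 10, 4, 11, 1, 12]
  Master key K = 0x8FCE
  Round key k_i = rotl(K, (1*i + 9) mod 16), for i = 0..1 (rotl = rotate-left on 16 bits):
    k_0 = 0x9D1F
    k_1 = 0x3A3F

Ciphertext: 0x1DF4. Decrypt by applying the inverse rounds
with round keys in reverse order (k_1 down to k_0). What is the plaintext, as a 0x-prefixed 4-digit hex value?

s_0 = ciphertext = 0x1DF4
s_1 = InvRound(s_0, k_1) = 0x584B
s_2 = InvRound(s_1, k_0) = 0x91D0

0x91D0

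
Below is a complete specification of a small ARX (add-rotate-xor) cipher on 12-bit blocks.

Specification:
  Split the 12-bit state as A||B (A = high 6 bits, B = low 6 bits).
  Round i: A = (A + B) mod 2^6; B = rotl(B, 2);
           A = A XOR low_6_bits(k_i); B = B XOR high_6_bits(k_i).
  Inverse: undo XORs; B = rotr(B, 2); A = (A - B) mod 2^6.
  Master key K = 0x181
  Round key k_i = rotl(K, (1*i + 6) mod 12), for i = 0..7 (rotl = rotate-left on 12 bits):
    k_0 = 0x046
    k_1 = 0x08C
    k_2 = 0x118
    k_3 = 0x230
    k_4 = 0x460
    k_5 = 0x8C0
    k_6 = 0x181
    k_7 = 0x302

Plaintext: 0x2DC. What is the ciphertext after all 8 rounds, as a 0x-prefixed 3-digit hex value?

0x11D

s_0 = plaintext = 0x2DC
s_1 = Round(s_0, k_0) = 0x870
s_2 = Round(s_1, k_1) = 0x741
s_3 = Round(s_2, k_2) = 0x180
s_4 = Round(s_3, k_3) = 0xD88
s_5 = Round(s_4, k_4) = 0x7B1
s_6 = Round(s_5, k_5) = 0x3E4
s_7 = Round(s_6, k_6) = 0xC94
s_8 = Round(s_7, k_7) = 0x11D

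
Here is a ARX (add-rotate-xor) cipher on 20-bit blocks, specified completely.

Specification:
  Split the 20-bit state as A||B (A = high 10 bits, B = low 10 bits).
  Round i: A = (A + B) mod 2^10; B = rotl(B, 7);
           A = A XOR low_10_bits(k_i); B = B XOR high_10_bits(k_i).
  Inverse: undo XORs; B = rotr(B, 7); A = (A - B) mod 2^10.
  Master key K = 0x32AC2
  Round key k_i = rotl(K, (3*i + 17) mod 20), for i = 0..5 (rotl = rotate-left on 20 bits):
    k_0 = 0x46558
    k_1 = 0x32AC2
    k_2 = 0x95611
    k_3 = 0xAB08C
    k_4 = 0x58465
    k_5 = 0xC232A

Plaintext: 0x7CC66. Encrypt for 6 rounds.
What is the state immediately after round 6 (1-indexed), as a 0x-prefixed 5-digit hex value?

0xE4147

s_0 = plaintext = 0x7CC66
s_1 = Round(s_0, k_0) = 0xC0615
s_2 = Round(s_1, k_1) = 0xF5208
s_3 = Round(s_2, k_2) = 0xF3614
s_4 = Round(s_3, k_3) = 0x5B4EE
s_5 = Round(s_4, k_4) = 0x8FA7C
s_6 = Round(s_5, k_5) = 0xE4147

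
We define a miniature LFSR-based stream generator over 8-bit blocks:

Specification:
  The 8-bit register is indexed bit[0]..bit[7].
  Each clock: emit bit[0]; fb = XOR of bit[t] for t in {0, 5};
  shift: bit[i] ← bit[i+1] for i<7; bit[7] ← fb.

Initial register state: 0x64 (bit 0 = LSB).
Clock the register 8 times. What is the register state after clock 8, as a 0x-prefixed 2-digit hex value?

reg_0 = 0x64
clock 1: out=0, reg = 0xB2
clock 2: out=0, reg = 0xD9
clock 3: out=1, reg = 0xEC
clock 4: out=0, reg = 0xF6
clock 5: out=0, reg = 0xFB
clock 6: out=1, reg = 0x7D
clock 7: out=1, reg = 0x3E
clock 8: out=0, reg = 0x9F

0x9F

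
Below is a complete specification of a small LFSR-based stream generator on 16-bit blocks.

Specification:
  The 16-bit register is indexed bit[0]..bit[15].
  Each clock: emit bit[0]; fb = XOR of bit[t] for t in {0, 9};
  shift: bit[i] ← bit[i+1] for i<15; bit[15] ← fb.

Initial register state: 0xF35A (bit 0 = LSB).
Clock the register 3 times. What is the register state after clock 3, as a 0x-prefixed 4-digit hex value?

0x7E6B

reg_0 = 0xF35A
clock 1: out=0, reg = 0xF9AD
clock 2: out=1, reg = 0xFCD6
clock 3: out=0, reg = 0x7E6B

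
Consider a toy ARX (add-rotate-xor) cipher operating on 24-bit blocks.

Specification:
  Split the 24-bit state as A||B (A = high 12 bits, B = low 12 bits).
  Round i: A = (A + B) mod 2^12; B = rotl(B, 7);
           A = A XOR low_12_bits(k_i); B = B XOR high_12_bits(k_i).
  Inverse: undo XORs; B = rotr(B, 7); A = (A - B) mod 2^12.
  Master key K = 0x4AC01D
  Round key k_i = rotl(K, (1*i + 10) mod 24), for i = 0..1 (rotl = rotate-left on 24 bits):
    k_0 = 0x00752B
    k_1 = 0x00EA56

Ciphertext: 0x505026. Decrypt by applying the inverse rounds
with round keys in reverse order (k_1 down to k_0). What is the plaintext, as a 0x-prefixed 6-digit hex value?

0xE8E0EA

s_0 = ciphertext = 0x505026
s_1 = InvRound(s_0, k_1) = 0xA53500
s_2 = InvRound(s_1, k_0) = 0xE8E0EA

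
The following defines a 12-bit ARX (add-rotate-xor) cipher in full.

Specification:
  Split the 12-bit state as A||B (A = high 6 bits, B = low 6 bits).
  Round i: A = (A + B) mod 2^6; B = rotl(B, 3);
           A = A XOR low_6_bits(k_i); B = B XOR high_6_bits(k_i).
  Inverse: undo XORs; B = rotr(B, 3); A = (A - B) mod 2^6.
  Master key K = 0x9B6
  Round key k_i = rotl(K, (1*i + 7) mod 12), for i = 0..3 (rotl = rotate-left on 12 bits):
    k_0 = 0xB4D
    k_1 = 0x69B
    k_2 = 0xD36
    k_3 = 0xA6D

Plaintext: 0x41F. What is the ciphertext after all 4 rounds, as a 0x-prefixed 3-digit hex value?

0x0E7

s_0 = plaintext = 0x41F
s_1 = Round(s_0, k_0) = 0x896
s_2 = Round(s_1, k_1) = 0x8E8
s_3 = Round(s_2, k_2) = 0xF71
s_4 = Round(s_3, k_3) = 0x0E7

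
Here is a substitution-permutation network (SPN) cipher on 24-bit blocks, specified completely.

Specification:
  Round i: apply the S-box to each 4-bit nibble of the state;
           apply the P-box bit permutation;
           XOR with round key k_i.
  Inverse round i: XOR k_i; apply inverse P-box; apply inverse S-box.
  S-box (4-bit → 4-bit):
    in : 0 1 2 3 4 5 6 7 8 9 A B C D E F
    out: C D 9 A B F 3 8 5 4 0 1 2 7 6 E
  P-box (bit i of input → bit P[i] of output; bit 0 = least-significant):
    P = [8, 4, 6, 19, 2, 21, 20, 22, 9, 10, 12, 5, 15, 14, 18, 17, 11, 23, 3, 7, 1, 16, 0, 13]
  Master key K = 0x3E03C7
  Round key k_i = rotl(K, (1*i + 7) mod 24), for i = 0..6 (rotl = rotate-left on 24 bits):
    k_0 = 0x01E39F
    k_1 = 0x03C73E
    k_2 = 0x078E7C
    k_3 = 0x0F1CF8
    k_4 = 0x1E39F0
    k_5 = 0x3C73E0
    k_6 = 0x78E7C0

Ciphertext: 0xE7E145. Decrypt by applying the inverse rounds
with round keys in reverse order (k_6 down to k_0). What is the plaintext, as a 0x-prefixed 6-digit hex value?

0x00786A

s_0 = ciphertext = 0xE7E145
s_1 = InvRound(s_0, k_6) = 0xE30687
s_2 = InvRound(s_1, k_5) = 0x5CFF11
s_3 = InvRound(s_2, k_4) = 0x974479
s_4 = InvRound(s_3, k_3) = 0x94C997
s_5 = InvRound(s_4, k_2) = 0xDF3498
s_6 = InvRound(s_5, k_1) = 0x23D112
s_7 = InvRound(s_6, k_0) = 0x00786A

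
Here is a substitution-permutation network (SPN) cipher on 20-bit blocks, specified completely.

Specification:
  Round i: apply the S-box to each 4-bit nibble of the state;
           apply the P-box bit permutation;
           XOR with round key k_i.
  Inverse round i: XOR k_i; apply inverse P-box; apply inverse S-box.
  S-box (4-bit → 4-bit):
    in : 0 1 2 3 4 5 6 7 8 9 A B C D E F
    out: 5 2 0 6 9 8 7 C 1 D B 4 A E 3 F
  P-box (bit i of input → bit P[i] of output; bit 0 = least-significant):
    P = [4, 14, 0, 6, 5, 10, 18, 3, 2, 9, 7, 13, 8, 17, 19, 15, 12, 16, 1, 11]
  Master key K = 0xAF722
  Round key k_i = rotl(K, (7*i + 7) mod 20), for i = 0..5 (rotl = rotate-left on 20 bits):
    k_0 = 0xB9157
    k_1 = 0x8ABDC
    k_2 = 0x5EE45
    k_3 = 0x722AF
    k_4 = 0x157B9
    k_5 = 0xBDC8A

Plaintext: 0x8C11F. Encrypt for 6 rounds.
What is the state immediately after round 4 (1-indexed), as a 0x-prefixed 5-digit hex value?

0x336FD

s_0 = plaintext = 0x8C11F
s_1 = Round(s_0, k_0) = 0x94706
s_2 = Round(s_1, k_1) = 0xC526F
s_3 = Round(s_2, k_2) = 0x02234
s_4 = Round(s_3, k_3) = 0x336FD
s_5 = Round(s_4, k_4) = 0xE1156
s_6 = Round(s_5, k_5) = 0x88E93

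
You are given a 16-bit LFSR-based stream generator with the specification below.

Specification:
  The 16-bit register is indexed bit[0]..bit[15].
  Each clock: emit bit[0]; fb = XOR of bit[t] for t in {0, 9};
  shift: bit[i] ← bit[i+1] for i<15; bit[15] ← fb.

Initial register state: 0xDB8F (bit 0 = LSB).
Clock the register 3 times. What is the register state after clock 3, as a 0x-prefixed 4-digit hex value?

0x5B71

reg_0 = 0xDB8F
clock 1: out=1, reg = 0x6DC7
clock 2: out=1, reg = 0xB6E3
clock 3: out=1, reg = 0x5B71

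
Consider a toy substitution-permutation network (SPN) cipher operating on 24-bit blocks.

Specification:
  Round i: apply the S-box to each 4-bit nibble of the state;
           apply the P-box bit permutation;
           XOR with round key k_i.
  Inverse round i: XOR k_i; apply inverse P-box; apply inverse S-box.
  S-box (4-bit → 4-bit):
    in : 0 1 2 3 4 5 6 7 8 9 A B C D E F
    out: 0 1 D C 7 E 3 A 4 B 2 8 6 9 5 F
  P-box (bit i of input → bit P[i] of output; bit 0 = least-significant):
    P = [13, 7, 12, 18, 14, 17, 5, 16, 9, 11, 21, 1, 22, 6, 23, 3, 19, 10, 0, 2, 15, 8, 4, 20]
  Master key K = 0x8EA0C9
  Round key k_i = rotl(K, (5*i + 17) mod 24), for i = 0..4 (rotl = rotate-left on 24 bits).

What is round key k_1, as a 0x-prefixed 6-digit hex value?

0x63A832

K = 0x8EA0C9
k_0 = rotl(K, (5*0+17) mod 24) = rotl(K, 17) = 0x931D41
k_1 = rotl(K, (5*1+17) mod 24) = rotl(K, 22) = 0x63A832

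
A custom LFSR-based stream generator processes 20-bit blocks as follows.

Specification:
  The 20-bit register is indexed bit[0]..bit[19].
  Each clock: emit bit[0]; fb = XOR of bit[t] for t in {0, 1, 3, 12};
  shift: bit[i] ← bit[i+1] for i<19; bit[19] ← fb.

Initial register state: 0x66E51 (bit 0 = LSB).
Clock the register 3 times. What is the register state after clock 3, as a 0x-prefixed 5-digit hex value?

reg_0 = 0x66E51
clock 1: out=1, reg = 0xB3728
clock 2: out=0, reg = 0x59B94
clock 3: out=0, reg = 0xACDCA

0xACDCA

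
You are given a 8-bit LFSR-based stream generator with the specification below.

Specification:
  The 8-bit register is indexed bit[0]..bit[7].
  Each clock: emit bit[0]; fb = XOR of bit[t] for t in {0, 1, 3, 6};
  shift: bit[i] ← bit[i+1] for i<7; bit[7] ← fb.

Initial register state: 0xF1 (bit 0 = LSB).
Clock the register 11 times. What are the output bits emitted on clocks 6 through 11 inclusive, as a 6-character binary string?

reg_0 = 0xF1
clock 1: out=1, reg = 0x78
clock 2: out=0, reg = 0x3C
clock 3: out=0, reg = 0x9E
clock 4: out=0, reg = 0x4F
clock 5: out=1, reg = 0x27
clock 6: out=1, reg = 0x13
clock 7: out=1, reg = 0x09
clock 8: out=1, reg = 0x04
clock 9: out=0, reg = 0x02
clock 10: out=0, reg = 0x81
clock 11: out=1, reg = 0xC0

111001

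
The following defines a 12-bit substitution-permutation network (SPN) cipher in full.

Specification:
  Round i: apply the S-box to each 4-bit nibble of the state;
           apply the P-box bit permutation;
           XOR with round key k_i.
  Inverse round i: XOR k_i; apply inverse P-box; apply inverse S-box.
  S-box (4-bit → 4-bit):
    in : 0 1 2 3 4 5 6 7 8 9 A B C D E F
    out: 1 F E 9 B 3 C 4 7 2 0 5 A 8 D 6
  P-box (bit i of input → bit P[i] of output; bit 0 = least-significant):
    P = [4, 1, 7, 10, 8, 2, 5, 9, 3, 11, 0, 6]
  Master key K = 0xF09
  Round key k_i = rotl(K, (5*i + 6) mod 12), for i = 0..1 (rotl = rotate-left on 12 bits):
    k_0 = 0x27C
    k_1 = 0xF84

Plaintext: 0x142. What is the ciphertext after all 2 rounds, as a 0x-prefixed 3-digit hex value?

0xAF4

s_0 = plaintext = 0x142
s_1 = Round(s_0, k_0) = 0xDB3
s_2 = Round(s_1, k_1) = 0xAF4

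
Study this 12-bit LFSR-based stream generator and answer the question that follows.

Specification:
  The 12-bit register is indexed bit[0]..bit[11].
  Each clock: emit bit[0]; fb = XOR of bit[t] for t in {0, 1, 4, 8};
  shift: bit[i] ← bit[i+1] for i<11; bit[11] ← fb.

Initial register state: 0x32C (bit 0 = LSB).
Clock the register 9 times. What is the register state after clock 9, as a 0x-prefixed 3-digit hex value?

0x1D9

reg_0 = 0x32C
clock 1: out=0, reg = 0x996
clock 2: out=0, reg = 0xCCB
clock 3: out=1, reg = 0x665
clock 4: out=1, reg = 0xB32
clock 5: out=0, reg = 0xD99
clock 6: out=1, reg = 0xECC
clock 7: out=0, reg = 0x766
clock 8: out=0, reg = 0x3B3
clock 9: out=1, reg = 0x1D9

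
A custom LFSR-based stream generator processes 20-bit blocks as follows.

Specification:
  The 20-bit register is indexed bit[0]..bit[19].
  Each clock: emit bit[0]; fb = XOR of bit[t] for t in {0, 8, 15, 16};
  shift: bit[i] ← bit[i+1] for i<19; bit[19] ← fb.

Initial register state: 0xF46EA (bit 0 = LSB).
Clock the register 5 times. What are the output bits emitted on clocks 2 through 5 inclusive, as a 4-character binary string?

1010

reg_0 = 0xF46EA
clock 1: out=0, reg = 0xFA375
clock 2: out=1, reg = 0x7D1BA
clock 3: out=0, reg = 0xBE8DD
clock 4: out=1, reg = 0xDF46E
clock 5: out=0, reg = 0x6FA37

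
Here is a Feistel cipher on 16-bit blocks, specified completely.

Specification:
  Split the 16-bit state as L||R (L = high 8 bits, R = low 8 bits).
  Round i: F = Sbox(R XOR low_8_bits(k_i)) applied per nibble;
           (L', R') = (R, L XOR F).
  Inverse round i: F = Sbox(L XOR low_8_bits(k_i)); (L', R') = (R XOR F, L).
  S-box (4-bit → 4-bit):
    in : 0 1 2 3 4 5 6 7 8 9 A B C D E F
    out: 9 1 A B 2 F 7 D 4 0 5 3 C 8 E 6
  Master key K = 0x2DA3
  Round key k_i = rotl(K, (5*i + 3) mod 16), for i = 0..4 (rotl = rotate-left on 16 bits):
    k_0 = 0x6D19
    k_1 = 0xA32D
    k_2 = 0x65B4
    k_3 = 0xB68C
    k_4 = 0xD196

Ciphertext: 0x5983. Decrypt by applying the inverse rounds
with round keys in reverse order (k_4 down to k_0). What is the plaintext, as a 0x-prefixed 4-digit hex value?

s_0 = ciphertext = 0x5983
s_1 = InvRound(s_0, k_4) = 0x4559
s_2 = InvRound(s_1, k_3) = 0x9945
s_3 = InvRound(s_2, k_2) = 0xED99
s_4 = InvRound(s_3, k_1) = 0x50ED
s_5 = InvRound(s_4, k_0) = 0xCD50

0xCD50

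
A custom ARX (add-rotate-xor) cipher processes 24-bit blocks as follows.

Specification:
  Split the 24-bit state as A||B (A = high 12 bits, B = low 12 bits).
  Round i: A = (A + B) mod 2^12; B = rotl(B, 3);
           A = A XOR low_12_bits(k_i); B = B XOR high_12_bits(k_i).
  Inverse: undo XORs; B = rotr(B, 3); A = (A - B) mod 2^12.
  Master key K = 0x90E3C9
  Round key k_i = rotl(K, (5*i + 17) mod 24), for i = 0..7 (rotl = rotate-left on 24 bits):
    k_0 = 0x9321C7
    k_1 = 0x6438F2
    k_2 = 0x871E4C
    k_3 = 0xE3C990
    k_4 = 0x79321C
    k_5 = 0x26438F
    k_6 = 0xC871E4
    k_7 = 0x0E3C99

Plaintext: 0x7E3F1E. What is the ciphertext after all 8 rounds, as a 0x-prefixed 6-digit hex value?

s_0 = plaintext = 0x7E3F1E
s_1 = Round(s_0, k_0) = 0x6C61C5
s_2 = Round(s_1, k_1) = 0x07986B
s_3 = Round(s_2, k_2) = 0x6A8B2D
s_4 = Round(s_3, k_3) = 0x845751
s_5 = Round(s_4, k_4) = 0xD8AD18
s_6 = Round(s_5, k_5) = 0x92DAA2
s_7 = Round(s_6, k_6) = 0x22B992
s_8 = Round(s_7, k_7) = 0x724C77

0x724C77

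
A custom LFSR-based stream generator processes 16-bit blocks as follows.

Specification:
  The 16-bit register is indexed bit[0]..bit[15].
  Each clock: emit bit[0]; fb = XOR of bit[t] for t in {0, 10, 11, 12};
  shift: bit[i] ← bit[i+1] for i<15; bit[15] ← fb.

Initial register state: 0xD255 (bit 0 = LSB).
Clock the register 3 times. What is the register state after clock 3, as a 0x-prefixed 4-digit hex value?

0xDA4A

reg_0 = 0xD255
clock 1: out=1, reg = 0x692A
clock 2: out=0, reg = 0xB495
clock 3: out=1, reg = 0xDA4A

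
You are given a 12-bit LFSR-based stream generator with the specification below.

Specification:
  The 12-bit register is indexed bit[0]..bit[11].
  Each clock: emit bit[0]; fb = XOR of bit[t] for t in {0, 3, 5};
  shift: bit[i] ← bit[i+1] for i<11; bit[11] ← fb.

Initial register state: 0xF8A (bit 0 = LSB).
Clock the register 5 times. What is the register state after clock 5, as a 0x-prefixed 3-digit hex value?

0x3FC

reg_0 = 0xF8A
clock 1: out=0, reg = 0xFC5
clock 2: out=1, reg = 0xFE2
clock 3: out=0, reg = 0xFF1
clock 4: out=1, reg = 0x7F8
clock 5: out=0, reg = 0x3FC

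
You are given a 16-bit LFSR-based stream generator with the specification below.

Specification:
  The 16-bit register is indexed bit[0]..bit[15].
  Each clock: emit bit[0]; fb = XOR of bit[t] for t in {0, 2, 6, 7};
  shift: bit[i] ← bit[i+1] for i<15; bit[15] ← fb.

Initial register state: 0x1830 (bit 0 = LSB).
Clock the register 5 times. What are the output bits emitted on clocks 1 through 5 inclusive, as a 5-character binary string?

00001

reg_0 = 0x1830
clock 1: out=0, reg = 0x0C18
clock 2: out=0, reg = 0x060C
clock 3: out=0, reg = 0x8306
clock 4: out=0, reg = 0xC183
clock 5: out=1, reg = 0x60C1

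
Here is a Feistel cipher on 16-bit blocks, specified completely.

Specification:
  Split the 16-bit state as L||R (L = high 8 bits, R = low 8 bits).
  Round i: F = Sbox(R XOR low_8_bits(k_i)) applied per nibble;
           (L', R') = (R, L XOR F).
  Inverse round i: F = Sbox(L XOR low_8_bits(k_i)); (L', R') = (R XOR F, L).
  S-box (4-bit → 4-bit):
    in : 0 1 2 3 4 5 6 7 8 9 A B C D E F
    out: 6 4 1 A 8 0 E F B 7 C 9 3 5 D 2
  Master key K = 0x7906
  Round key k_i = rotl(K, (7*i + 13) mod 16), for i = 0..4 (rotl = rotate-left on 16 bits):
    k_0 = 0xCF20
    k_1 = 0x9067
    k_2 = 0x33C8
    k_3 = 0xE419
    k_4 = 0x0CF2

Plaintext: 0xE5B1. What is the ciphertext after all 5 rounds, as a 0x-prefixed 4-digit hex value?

0x20CF

s_0 = plaintext = 0xE5B1
s_1 = Round(s_0, k_0) = 0xB191
s_2 = Round(s_1, k_1) = 0x919F
s_3 = Round(s_2, k_2) = 0x9F9E
s_4 = Round(s_3, k_3) = 0x9E20
s_5 = Round(s_4, k_4) = 0x20CF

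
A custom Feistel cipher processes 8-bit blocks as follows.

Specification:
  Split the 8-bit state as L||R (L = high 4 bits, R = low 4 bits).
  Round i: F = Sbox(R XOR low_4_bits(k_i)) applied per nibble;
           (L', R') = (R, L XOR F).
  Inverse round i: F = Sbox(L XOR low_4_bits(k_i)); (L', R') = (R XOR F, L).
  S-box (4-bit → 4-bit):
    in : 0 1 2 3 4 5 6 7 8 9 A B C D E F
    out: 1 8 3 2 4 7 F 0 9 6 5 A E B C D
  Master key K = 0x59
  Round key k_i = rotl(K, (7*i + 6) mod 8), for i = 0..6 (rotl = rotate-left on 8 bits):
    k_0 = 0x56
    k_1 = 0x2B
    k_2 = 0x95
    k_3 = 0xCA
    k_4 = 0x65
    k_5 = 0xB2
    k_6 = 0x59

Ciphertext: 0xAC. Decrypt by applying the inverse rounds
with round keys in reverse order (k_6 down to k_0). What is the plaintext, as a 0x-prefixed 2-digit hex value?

0x0B

s_0 = ciphertext = 0xAC
s_1 = InvRound(s_0, k_6) = 0xEA
s_2 = InvRound(s_1, k_5) = 0x4E
s_3 = InvRound(s_2, k_4) = 0x64
s_4 = InvRound(s_3, k_3) = 0xA6
s_5 = InvRound(s_4, k_2) = 0xBA
s_6 = InvRound(s_5, k_1) = 0xBB
s_7 = InvRound(s_6, k_0) = 0x0B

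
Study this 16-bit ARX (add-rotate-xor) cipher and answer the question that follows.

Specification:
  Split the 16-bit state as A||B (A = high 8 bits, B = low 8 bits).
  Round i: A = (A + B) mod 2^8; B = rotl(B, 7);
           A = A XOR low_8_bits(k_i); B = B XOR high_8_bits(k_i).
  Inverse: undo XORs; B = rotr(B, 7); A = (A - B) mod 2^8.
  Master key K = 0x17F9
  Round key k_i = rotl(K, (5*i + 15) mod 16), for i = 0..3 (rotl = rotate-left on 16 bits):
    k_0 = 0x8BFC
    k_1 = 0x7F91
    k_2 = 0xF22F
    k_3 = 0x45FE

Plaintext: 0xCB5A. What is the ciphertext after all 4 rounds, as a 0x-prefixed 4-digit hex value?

0xE737

s_0 = plaintext = 0xCB5A
s_1 = Round(s_0, k_0) = 0xD9A6
s_2 = Round(s_1, k_1) = 0xEE2C
s_3 = Round(s_2, k_2) = 0x35E4
s_4 = Round(s_3, k_3) = 0xE737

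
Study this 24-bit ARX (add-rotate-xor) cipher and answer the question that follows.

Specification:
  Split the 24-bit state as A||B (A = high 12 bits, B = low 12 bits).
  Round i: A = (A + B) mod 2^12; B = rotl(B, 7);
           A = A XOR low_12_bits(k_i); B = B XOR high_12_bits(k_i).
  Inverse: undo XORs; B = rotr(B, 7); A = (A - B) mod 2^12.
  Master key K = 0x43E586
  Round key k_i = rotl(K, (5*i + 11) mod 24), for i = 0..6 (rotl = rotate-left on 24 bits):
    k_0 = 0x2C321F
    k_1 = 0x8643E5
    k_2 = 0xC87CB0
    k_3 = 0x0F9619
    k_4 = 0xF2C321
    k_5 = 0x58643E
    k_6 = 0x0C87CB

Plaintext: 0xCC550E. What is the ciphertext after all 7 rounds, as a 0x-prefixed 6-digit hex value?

0x342BD1

s_0 = plaintext = 0xCC550E
s_1 = Round(s_0, k_0) = 0x3CC5EB
s_2 = Round(s_1, k_1) = 0xA52DCB
s_3 = Round(s_2, k_2) = 0x4AD969
s_4 = Round(s_3, k_3) = 0x80F432
s_5 = Round(s_4, k_4) = 0xF6060D
s_6 = Round(s_5, k_5) = 0x153336
s_7 = Round(s_6, k_6) = 0x342BD1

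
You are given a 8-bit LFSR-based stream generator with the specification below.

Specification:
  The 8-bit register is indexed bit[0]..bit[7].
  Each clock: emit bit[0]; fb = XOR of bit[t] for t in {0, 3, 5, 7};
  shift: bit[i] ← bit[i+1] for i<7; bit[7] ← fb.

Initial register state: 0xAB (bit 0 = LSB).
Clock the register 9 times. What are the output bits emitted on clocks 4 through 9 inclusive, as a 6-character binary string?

101010

reg_0 = 0xAB
clock 1: out=1, reg = 0x55
clock 2: out=1, reg = 0xAA
clock 3: out=0, reg = 0xD5
clock 4: out=1, reg = 0x6A
clock 5: out=0, reg = 0x35
clock 6: out=1, reg = 0x1A
clock 7: out=0, reg = 0x8D
clock 8: out=1, reg = 0xC6
clock 9: out=0, reg = 0xE3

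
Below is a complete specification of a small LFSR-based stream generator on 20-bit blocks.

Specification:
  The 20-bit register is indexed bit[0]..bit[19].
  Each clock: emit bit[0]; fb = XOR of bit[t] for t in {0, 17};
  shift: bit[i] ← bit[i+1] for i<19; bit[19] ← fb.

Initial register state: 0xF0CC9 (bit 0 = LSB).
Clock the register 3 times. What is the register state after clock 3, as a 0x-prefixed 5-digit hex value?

0xDE199

reg_0 = 0xF0CC9
clock 1: out=1, reg = 0x78664
clock 2: out=0, reg = 0xBC332
clock 3: out=0, reg = 0xDE199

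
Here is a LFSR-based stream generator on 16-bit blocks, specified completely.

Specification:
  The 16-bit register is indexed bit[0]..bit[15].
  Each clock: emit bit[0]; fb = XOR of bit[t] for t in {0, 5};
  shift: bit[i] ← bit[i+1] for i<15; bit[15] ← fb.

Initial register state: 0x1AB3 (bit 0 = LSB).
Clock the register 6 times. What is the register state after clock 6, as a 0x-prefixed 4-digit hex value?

reg_0 = 0x1AB3
clock 1: out=1, reg = 0x0D59
clock 2: out=1, reg = 0x86AC
clock 3: out=0, reg = 0xC356
clock 4: out=0, reg = 0x61AB
clock 5: out=1, reg = 0x30D5
clock 6: out=1, reg = 0x986A

0x986A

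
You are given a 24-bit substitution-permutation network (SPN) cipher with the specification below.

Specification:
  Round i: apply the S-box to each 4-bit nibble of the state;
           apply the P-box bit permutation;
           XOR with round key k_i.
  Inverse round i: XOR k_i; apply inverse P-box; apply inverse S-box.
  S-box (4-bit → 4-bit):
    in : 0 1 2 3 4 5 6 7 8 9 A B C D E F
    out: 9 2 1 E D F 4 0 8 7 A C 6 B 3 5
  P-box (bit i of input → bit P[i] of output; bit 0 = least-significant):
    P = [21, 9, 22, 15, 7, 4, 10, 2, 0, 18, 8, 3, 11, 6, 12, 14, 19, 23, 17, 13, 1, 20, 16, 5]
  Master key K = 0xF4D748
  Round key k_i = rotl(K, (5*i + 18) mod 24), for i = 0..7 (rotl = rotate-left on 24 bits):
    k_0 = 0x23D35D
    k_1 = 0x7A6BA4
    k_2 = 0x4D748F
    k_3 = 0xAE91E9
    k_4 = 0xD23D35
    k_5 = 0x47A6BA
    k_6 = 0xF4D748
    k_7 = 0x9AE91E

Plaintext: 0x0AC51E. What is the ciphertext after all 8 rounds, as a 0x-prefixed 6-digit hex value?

s_0 = plaintext = 0x0AC51E
s_1 = Round(s_0, k_0) = 0x87E026
s_2 = Round(s_1, k_1) = 0x3A634D
s_3 = Round(s_2, k_2) = 0xF8C323
s_4 = Round(s_3, k_3) = 0xEB2223
s_5 = Round(s_4, k_4) = 0x8097B6
s_6 = Round(s_5, k_5) = 0x0F9ADE
s_7 = Round(s_6, k_6) = 0xDACDB6
s_8 = Round(s_7, k_7) = 0x4EDD71

0x4EDD71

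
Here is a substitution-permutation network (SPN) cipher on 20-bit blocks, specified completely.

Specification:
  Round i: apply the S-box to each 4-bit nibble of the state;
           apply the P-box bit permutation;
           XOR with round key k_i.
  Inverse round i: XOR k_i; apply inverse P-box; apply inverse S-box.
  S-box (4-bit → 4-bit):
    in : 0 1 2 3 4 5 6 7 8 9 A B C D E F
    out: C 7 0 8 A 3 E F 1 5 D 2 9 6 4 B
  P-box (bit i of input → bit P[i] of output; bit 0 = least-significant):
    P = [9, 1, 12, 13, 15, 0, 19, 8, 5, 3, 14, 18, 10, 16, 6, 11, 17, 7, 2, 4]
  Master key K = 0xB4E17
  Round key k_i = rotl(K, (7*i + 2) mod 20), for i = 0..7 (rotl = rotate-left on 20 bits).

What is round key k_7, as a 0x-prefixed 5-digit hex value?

K = 0xB4E17
k_0 = rotl(K, (7*0+2) mod 20) = rotl(K, 2) = 0xD385E
k_1 = rotl(K, (7*1+2) mod 20) = rotl(K, 9) = 0xC2F69
k_2 = rotl(K, (7*2+2) mod 20) = rotl(K, 16) = 0x7B4E1
k_3 = rotl(K, (7*3+2) mod 20) = rotl(K, 3) = 0xA70BD
k_4 = rotl(K, (7*4+2) mod 20) = rotl(K, 10) = 0x85ED3
k_5 = rotl(K, (7*5+2) mod 20) = rotl(K, 17) = 0xF69C2
k_6 = rotl(K, (7*6+2) mod 20) = rotl(K, 4) = 0x4E17B
k_7 = rotl(K, (7*7+2) mod 20) = rotl(K, 11) = 0x0BDA7

0x0BDA7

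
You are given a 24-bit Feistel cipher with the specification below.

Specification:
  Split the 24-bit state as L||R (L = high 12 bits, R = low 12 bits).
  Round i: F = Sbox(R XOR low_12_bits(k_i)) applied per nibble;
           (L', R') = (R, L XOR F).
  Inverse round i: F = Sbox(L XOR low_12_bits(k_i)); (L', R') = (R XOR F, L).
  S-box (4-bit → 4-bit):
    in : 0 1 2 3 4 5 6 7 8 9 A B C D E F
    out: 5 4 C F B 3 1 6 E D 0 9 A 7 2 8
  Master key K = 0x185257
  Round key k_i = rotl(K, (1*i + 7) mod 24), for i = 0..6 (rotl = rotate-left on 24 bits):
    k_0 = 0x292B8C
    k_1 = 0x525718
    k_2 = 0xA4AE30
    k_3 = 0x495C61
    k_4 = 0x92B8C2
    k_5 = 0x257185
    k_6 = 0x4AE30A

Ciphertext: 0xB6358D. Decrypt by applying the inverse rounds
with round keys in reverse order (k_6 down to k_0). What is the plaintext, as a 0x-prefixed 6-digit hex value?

s_0 = ciphertext = 0xB6358D
s_1 = InvRound(s_0, k_6) = 0xB90B63
s_2 = InvRound(s_1, k_5) = 0xB20B90
s_3 = InvRound(s_2, k_4) = 0x4BCB20
s_4 = InvRound(s_3, k_3) = 0x5574BC
s_5 = InvRound(s_4, k_2) = 0xDAA557
s_6 = InvRound(s_5, k_1) = 0x5CBDAA
s_7 = InvRound(s_6, k_0) = 0xF1C5CB

0xF1C5CB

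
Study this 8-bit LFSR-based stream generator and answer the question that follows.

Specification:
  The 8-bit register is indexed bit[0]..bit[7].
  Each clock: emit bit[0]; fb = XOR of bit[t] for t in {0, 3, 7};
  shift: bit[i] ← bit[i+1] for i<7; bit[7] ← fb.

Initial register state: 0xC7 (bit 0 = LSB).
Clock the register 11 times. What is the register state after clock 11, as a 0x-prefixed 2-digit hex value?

reg_0 = 0xC7
clock 1: out=1, reg = 0x63
clock 2: out=1, reg = 0xB1
clock 3: out=1, reg = 0x58
clock 4: out=0, reg = 0xAC
clock 5: out=0, reg = 0x56
clock 6: out=0, reg = 0x2B
clock 7: out=1, reg = 0x15
clock 8: out=1, reg = 0x8A
clock 9: out=0, reg = 0x45
clock 10: out=1, reg = 0xA2
clock 11: out=0, reg = 0xD1

0xD1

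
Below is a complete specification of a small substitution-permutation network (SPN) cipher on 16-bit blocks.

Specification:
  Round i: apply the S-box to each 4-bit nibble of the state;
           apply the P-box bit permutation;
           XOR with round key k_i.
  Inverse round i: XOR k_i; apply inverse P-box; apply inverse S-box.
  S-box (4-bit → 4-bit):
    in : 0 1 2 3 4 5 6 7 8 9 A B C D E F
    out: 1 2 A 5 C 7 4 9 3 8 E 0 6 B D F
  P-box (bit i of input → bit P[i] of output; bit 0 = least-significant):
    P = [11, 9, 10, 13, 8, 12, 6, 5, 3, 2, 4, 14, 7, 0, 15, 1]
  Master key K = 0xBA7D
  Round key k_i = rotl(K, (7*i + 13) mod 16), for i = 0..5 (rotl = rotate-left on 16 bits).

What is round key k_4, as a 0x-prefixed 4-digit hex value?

K = 0xBA7D
k_0 = rotl(K, (7*0+13) mod 16) = rotl(K, 13) = 0xB74F
k_1 = rotl(K, (7*1+13) mod 16) = rotl(K, 4) = 0xA7DB
k_2 = rotl(K, (7*2+13) mod 16) = rotl(K, 11) = 0xEDD3
k_3 = rotl(K, (7*3+13) mod 16) = rotl(K, 2) = 0xE9F6
k_4 = rotl(K, (7*4+13) mod 16) = rotl(K, 9) = 0xFB74

0xFB74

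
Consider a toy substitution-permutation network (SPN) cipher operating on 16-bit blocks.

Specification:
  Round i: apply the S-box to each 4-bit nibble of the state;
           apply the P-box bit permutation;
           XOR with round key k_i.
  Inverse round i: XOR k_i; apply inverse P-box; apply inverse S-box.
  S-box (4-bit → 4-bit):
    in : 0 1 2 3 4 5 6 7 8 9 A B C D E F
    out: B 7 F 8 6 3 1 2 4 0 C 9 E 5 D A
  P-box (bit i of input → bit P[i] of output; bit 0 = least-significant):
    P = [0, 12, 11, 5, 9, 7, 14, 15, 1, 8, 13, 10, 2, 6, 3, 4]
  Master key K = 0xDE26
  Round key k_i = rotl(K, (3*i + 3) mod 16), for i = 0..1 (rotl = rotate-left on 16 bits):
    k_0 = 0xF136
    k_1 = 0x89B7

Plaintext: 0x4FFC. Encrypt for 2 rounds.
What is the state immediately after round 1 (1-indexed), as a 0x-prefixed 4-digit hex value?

s_0 = plaintext = 0x4FFC
s_1 = Round(s_0, k_0) = 0x6CDE
s_2 = Round(s_1, k_1) = 0xE692

0x6CDE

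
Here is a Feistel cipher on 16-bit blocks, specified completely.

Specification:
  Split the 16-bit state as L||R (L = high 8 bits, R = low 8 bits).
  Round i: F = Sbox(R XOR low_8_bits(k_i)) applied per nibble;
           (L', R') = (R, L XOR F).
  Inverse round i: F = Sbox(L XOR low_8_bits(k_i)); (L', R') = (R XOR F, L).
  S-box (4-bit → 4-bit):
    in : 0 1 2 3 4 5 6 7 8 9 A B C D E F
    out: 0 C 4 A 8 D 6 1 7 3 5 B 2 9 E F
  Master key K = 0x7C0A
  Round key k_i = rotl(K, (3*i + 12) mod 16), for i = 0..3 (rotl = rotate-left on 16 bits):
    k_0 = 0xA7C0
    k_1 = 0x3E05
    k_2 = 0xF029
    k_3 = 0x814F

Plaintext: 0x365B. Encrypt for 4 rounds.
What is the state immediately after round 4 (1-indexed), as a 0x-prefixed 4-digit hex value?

s_0 = plaintext = 0x365B
s_1 = Round(s_0, k_0) = 0x5B0D
s_2 = Round(s_1, k_1) = 0x0D5C
s_3 = Round(s_2, k_2) = 0x5C10
s_4 = Round(s_3, k_3) = 0x1083

0x1083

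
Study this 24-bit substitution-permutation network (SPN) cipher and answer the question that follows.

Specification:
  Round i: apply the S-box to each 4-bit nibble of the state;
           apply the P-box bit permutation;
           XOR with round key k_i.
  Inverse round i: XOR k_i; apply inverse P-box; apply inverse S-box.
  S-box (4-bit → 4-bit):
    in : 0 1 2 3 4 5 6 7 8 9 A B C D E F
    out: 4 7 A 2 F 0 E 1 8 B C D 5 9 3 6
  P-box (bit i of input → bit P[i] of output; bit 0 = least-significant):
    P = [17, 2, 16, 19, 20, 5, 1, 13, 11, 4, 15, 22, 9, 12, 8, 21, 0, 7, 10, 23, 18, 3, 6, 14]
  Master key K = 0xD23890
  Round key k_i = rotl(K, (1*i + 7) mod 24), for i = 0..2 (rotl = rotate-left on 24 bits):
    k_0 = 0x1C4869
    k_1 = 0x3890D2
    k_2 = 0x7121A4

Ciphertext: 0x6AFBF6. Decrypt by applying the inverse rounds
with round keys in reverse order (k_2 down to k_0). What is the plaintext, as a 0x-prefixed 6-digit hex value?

0x591160

s_0 = ciphertext = 0x6AFBF6
s_1 = InvRound(s_0, k_2) = 0xA5E1CB
s_2 = InvRound(s_1, k_1) = 0x9DF3DA
s_3 = InvRound(s_2, k_0) = 0x591160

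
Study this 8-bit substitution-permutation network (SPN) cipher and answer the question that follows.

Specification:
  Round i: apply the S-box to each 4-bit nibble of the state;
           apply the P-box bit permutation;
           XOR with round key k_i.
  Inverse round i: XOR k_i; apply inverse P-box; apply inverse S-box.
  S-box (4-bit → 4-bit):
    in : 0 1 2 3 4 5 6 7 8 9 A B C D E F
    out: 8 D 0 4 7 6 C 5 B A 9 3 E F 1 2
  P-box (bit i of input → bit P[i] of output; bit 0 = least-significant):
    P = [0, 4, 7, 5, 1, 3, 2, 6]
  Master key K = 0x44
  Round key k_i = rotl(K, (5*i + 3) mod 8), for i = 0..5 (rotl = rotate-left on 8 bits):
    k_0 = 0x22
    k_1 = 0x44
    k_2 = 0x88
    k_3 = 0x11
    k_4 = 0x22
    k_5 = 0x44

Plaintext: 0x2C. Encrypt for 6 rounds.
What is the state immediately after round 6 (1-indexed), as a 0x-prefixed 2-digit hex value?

s_0 = plaintext = 0x2C
s_1 = Round(s_0, k_0) = 0x92
s_2 = Round(s_1, k_1) = 0x0C
s_3 = Round(s_2, k_2) = 0x78
s_4 = Round(s_3, k_3) = 0x26
s_5 = Round(s_4, k_4) = 0x82
s_6 = Round(s_5, k_5) = 0x0E

0x0E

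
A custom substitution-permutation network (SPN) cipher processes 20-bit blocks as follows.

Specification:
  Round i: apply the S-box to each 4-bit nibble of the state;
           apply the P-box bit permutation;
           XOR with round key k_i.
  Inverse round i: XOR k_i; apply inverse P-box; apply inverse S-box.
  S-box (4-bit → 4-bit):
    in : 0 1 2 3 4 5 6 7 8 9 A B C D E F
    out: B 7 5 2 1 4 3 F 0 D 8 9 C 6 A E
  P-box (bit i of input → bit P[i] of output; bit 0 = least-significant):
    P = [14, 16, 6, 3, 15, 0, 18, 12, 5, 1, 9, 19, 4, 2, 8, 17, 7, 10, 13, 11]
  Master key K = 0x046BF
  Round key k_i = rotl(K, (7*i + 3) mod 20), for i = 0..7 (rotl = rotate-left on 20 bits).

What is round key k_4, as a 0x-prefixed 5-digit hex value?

K = 0x046BF
k_0 = rotl(K, (7*0+3) mod 20) = rotl(K, 3) = 0x235F8
k_1 = rotl(K, (7*1+3) mod 20) = rotl(K, 10) = 0xAFC11
k_2 = rotl(K, (7*2+3) mod 20) = rotl(K, 17) = 0xE08D7
k_3 = rotl(K, (7*3+3) mod 20) = rotl(K, 4) = 0x46BF0
k_4 = rotl(K, (7*4+3) mod 20) = rotl(K, 11) = 0x5F823

0x5F823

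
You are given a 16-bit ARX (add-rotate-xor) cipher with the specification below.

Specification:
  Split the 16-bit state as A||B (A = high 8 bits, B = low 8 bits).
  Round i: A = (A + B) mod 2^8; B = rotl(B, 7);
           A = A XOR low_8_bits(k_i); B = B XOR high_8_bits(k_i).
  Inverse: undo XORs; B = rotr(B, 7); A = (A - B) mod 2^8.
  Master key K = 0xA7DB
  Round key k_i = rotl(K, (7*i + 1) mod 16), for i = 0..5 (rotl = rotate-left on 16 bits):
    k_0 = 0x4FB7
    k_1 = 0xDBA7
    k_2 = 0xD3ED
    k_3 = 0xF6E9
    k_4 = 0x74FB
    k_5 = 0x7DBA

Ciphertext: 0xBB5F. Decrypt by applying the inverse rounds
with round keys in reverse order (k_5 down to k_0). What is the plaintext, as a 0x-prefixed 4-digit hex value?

0xD806

s_0 = ciphertext = 0xBB5F
s_1 = InvRound(s_0, k_5) = 0xBD44
s_2 = InvRound(s_1, k_4) = 0xE660
s_3 = InvRound(s_2, k_3) = 0xE22D
s_4 = InvRound(s_3, k_2) = 0x12FD
s_5 = InvRound(s_4, k_1) = 0x694C
s_6 = InvRound(s_5, k_0) = 0xD806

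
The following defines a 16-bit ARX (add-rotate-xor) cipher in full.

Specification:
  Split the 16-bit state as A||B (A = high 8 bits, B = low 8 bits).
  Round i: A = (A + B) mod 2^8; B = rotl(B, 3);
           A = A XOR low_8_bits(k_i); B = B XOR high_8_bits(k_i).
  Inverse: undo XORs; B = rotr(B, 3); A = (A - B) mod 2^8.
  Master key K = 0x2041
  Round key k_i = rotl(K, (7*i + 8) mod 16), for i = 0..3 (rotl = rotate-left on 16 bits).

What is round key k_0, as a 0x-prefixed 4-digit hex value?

0x4120

K = 0x2041
k_0 = rotl(K, (7*0+8) mod 16) = rotl(K, 8) = 0x4120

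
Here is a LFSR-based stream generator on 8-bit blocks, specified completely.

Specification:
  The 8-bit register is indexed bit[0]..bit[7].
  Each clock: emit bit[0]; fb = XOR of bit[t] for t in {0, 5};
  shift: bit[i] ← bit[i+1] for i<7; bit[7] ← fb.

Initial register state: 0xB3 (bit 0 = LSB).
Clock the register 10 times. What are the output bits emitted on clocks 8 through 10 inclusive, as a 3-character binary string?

101

reg_0 = 0xB3
clock 1: out=1, reg = 0x59
clock 2: out=1, reg = 0xAC
clock 3: out=0, reg = 0xD6
clock 4: out=0, reg = 0x6B
clock 5: out=1, reg = 0x35
clock 6: out=1, reg = 0x1A
clock 7: out=0, reg = 0x0D
clock 8: out=1, reg = 0x86
clock 9: out=0, reg = 0x43
clock 10: out=1, reg = 0xA1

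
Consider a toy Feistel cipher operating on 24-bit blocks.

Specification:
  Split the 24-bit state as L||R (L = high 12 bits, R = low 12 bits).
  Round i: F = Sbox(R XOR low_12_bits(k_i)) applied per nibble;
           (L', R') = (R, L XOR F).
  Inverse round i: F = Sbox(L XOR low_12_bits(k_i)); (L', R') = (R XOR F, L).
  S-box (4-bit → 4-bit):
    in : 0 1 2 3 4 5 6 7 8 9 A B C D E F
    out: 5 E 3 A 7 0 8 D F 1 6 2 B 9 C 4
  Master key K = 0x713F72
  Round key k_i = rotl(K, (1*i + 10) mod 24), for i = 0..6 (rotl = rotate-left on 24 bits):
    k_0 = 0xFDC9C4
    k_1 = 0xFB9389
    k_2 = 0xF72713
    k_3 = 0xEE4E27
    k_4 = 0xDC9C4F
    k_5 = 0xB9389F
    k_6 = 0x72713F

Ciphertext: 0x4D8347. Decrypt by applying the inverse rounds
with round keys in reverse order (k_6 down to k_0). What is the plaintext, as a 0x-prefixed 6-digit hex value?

0x7BDFFE

s_0 = ciphertext = 0x4D8347
s_1 = InvRound(s_0, k_6) = 0x38A4D8
s_2 = InvRound(s_1, k_5) = 0x63838A
s_3 = InvRound(s_2, k_4) = 0x557638
s_4 = InvRound(s_3, k_3) = 0x4ED557
s_5 = InvRound(s_4, k_2) = 0xF1B4ED
s_6 = InvRound(s_5, k_1) = 0xFFEF1B
s_7 = InvRound(s_6, k_0) = 0x7BDFFE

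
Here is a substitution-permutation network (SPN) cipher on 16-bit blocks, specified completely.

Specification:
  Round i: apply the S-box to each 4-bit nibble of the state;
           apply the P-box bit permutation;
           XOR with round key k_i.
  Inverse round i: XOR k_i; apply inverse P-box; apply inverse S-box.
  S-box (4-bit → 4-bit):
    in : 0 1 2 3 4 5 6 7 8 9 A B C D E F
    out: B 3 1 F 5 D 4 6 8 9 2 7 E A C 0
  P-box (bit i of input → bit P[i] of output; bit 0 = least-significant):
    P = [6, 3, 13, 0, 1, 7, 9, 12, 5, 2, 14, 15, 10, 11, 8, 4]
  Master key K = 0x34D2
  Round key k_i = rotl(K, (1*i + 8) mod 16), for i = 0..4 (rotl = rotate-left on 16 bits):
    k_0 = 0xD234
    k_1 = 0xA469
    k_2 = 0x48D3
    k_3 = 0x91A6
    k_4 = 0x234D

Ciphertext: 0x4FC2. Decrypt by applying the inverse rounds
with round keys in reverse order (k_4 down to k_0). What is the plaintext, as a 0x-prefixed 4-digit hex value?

0x5DC6

s_0 = ciphertext = 0x4FC2
s_1 = InvRound(s_0, k_4) = 0x171C
s_2 = InvRound(s_1, k_3) = 0x99BA
s_3 = InvRound(s_2, k_2) = 0x6580
s_4 = InvRound(s_3, k_1) = 0x65A0
s_5 = InvRound(s_4, k_0) = 0x5DC6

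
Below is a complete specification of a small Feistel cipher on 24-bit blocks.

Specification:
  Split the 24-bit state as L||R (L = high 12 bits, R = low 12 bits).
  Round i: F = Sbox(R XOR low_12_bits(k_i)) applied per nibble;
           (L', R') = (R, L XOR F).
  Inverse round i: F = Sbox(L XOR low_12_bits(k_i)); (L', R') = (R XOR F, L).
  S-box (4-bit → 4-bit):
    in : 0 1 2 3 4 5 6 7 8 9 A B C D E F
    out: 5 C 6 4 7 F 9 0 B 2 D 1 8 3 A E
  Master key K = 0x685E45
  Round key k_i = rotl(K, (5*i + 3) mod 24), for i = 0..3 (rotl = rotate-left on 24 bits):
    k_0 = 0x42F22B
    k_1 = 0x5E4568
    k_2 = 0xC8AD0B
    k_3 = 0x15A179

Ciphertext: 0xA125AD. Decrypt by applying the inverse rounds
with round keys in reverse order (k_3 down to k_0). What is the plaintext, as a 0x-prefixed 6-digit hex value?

s_0 = ciphertext = 0xA125AD
s_1 = InvRound(s_0, k_3) = 0x43CA12
s_2 = InvRound(s_1, k_2) = 0x85243C
s_3 = InvRound(s_2, k_1) = 0x771852
s_4 = InvRound(s_3, k_0) = 0x7AF771

0x7AF771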